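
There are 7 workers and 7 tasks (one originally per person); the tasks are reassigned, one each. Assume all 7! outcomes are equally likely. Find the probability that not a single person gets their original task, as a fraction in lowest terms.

103/280

Favorable outcomes: !7 = 1854.
Total outcomes: 7! = 5040.
Probability = 1854/5040 = 103/280.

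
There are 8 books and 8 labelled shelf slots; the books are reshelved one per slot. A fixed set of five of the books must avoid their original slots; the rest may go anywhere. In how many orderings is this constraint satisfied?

Inclusion-exclusion on the 5 forbidden self-matches:
Σ_{j=0}^{5} (-1)^j C(5,j)(8-j)!
= C(5,0)·8! - C(5,1)·7! + C(5,2)·6! - C(5,3)·5! + C(5,4)·4! - C(5,5)·3!
= 40320 - 25200 + 7200 - 1200 + 120 - 6
= 21234

21234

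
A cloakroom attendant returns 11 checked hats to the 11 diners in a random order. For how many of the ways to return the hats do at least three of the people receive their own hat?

3205379

# with exactly i fixed is C(11,i)·!(11-i); sum over i=3..11:
  i=3: C(11,3)·!8 = 165·14833 = 2447445
  i=4: C(11,4)·!7 = 330·1854 = 611820
  i=5: C(11,5)·!6 = 462·265 = 122430
  i=6: C(11,6)·!5 = 462·44 = 20328
  i=7: C(11,7)·!4 = 330·9 = 2970
  i=8: C(11,8)·!3 = 165·2 = 330
  i=9: C(11,9)·!2 = 55·1 = 55
  i=10: C(11,10)·!1 = 11·0 = 0
  i=11: C(11,11)·!0 = 1·1 = 1
Total = 3205379.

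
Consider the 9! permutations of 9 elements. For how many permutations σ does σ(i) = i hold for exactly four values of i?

5544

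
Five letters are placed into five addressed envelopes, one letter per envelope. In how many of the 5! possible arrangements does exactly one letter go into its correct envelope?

45

Pick the single fixed position: C(5,1) = 5 ways.
The remaining 4 must be deranged: !4 = 9.
Total: 5 × 9 = 45.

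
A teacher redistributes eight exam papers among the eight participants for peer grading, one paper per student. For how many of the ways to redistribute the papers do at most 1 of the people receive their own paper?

29665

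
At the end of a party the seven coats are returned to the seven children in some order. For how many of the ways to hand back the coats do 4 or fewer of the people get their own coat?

Sum C(7,i)·!(7-i) for i = 0..4:
  i=0: C(7,0)·!7 = 1·1854 = 1854
  i=1: C(7,1)·!6 = 7·265 = 1855
  i=2: C(7,2)·!5 = 21·44 = 924
  i=3: C(7,3)·!4 = 35·9 = 315
  i=4: C(7,4)·!3 = 35·2 = 70
Total = 5018.

5018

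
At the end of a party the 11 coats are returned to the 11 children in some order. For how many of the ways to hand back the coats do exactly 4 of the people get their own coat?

611820

Choose which 4 of the 11 are fixed: C(11,4) = 330.
The other 7 form a derangement: !7 = 1854.
Total: 330 × 1854 = 611820.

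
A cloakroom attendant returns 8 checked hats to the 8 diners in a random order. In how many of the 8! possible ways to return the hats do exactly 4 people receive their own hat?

630

Choose which 4 of the 8 are fixed: C(8,4) = 70.
The remaining 4 must be deranged: !4 = 9.
Total: 70 × 9 = 630.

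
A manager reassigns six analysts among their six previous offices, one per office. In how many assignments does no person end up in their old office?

Use !n = n·!(n-1) + (-1)^n.
!6 = 6·44 + 1 = 265

265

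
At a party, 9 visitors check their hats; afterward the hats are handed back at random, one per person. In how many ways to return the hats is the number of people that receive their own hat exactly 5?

1134

Pick the 5 fixed positions: C(9,5) = 126 ways.
The other 4 form a derangement: !4 = 9.
Total: 126 × 9 = 1134.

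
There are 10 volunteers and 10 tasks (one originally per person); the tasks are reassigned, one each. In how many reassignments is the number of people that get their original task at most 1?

# with exactly i fixed is C(10,i)·!(10-i); sum over i=0..1:
  i=0: C(10,0)·!10 = 1·1334961 = 1334961
  i=1: C(10,1)·!9 = 10·133496 = 1334960
Total = 2669921.

2669921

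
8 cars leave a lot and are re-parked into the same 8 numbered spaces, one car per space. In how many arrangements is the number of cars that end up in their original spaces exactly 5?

Pick the 5 fixed positions: C(8,5) = 56 ways.
The other 3 form a derangement: !3 = 2.
Total: 56 × 2 = 112.

112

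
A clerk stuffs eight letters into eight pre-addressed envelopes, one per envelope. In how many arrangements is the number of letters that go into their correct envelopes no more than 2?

37085

Sum C(8,i)·!(8-i) for i = 0..2:
  i=0: C(8,0)·!8 = 1·14833 = 14833
  i=1: C(8,1)·!7 = 8·1854 = 14832
  i=2: C(8,2)·!6 = 28·265 = 7420
Total = 37085.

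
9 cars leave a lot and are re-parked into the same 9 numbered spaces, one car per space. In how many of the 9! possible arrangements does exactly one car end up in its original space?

Pick the single fixed position: C(9,1) = 9 ways.
The remaining 8 must be deranged: !8 = 14833.
Total: 9 × 14833 = 133497.

133497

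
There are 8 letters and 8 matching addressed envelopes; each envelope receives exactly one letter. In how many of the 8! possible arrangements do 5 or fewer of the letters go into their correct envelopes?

40291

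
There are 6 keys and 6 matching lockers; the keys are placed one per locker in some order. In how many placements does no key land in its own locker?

The subfactorial !6 = [6!/e] (nearest integer).
6! = 720, and 720/e ≈ 264.87, so !6 = 265.

265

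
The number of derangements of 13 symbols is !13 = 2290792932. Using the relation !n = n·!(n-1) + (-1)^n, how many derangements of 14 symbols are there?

32071101049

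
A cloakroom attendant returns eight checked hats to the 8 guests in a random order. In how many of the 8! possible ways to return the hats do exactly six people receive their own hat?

28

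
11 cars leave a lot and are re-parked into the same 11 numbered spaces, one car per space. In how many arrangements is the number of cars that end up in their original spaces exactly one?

Choose which one of the 11 is fixed: C(11,1) = 11.
The other 10 form a derangement: !10 = 1334961.
Total: 11 × 1334961 = 14684571.

14684571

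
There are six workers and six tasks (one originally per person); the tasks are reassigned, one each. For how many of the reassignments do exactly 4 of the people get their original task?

15

Pick the 4 fixed positions: C(6,4) = 15 ways.
The remaining 2 must be deranged: !2 = 1.
Total: 15 × 1 = 15.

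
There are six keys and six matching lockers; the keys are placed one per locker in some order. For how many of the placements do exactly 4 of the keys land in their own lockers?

15

Choose which 4 of the 6 are fixed: C(6,4) = 15.
The remaining 2 must be deranged: !2 = 1.
Total: 15 × 1 = 15.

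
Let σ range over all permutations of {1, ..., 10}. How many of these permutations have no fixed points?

1334961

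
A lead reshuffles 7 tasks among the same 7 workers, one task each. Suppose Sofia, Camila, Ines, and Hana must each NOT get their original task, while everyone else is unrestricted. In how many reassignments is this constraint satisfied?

2790

Let A_j be the event that the j-th constrained one is fixed. By inclusion-exclusion over the 4 events:
Σ_{j=0}^{4} (-1)^j C(4,j)(7-j)!
= C(4,0)·7! - C(4,1)·6! + C(4,2)·5! - C(4,3)·4! + C(4,4)·3!
= 5040 - 2880 + 720 - 96 + 6
= 2790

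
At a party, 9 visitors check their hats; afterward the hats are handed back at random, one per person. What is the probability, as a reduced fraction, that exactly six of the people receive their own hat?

1/2160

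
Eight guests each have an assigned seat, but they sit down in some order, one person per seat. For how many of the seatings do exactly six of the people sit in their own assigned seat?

Pick the 6 fixed positions: C(8,6) = 28 ways.
The remaining 2 must be deranged: !2 = 1.
Total: 28 × 1 = 28.

28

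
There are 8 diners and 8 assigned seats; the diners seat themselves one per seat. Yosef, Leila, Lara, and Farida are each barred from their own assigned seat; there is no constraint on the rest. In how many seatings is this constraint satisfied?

24024

Let A_j be the event that the j-th constrained one is fixed. By inclusion-exclusion over the 4 events:
Σ_{j=0}^{4} (-1)^j C(4,j)(8-j)!
= C(4,0)·8! - C(4,1)·7! + C(4,2)·6! - C(4,3)·5! + C(4,4)·4!
= 40320 - 20160 + 4320 - 480 + 24
= 24024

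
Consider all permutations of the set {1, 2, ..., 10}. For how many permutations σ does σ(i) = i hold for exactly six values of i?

1890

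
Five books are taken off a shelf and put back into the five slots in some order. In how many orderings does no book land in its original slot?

44

Recurrence: !5 = 4·(!4 + !3).
!5 = 4·(9 + 2) = 4·11 = 44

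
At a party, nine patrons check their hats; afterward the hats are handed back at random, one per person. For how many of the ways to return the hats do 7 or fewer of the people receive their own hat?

# with exactly i fixed is C(9,i)·!(9-i); sum over i=0..7:
  i=0: C(9,0)·!9 = 1·133496 = 133496
  i=1: C(9,1)·!8 = 9·14833 = 133497
  i=2: C(9,2)·!7 = 36·1854 = 66744
  i=3: C(9,3)·!6 = 84·265 = 22260
  i=4: C(9,4)·!5 = 126·44 = 5544
  i=5: C(9,5)·!4 = 126·9 = 1134
  i=6: C(9,6)·!3 = 84·2 = 168
  i=7: C(9,7)·!2 = 36·1 = 36
Total = 362879.

362879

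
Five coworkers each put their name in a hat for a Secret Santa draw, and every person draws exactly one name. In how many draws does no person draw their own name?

The number of derangements of 5 is !5 = Σ_{k=0}^{5} (-1)^k·5!/k!
= 5! - 5!/1! + 5!/2! - 5!/3! + 5!/4! - 5!/5!
= 120 - 120 + 60 - 20 + 5 - 1
= 44

44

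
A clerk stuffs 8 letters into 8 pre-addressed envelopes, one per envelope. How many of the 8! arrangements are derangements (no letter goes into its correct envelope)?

Recurrence: !8 = 7·(!7 + !6).
!8 = 7·(1854 + 265) = 7·2119 = 14833

14833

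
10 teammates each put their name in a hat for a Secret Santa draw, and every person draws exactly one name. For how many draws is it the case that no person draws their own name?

The subfactorial !10 = [10!/e] (nearest integer).
10! = 3628800, and 3628800/e ≈ 1334960.92, so !10 = 1334961.

1334961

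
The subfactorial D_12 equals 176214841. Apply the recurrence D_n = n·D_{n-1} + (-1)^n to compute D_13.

2290792932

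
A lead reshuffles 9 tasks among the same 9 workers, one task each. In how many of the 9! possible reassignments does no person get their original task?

133496

!9 = 9! · Σ_{k=0}^{9} (-1)^k/k!
= 9! - 9!/1! + 9!/2! - 9!/3! + 9!/4! - 9!/5! + 9!/6! - 9!/7! + 9!/8! - 9!/9!
= 362880 - 362880 + 181440 - 60480 + 15120 - 3024 + 504 - 72 + 9 - 1
= 133496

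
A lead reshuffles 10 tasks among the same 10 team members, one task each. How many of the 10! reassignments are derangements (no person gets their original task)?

By inclusion-exclusion, !10 = Σ (-1)^k · 10!/k! for k=0..10
= 10! - 10!/1! + 10!/2! - 10!/3! + 10!/4! - 10!/5! + 10!/6! - 10!/7! + 10!/8! - 10!/9! + 10!/10!
= 3628800 - 3628800 + 1814400 - 604800 + 151200 - 30240 + 5040 - 720 + 90 - 10 + 1
= 1334961

1334961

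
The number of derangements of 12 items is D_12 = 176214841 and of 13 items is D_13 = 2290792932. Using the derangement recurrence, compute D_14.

D_14 = (14-1)·(D_13 + D_12) = 13·(2290792932 + 176214841) = 13·2467007773 = 32071101049.

32071101049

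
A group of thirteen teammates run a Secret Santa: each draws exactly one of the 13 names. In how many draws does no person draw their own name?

The number of derangements of 13 is !13 = Σ_{k=0}^{13} (-1)^k·13!/k!
= 13! - 13!/1! + 13!/2! - 13!/3! + 13!/4! - 13!/5! + 13!/6! - 13!/7! + 13!/8! - 13!/9! + 13!/10! - 13!/11! + 13!/12! - 13!/13!
= 6227020800 - 6227020800 + 3113510400 - 1037836800 + 259459200 - 51891840 + 8648640 - 1235520 + 154440 - 17160 + 1716 - 156 + 13 - 1
= 2290792932

2290792932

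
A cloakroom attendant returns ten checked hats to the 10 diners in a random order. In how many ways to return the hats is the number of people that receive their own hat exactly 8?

45

Choose which 8 of the 10 are fixed: C(10,8) = 45.
The remaining 2 must be deranged: !2 = 1.
Total: 45 × 1 = 45.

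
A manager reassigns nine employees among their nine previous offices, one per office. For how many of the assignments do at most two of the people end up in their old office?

333737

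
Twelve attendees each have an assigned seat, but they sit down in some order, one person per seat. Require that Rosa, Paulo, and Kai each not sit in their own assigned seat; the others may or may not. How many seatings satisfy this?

Let A_j be the event that the j-th constrained one is fixed. By inclusion-exclusion over the 3 events:
Σ_{j=0}^{3} (-1)^j C(3,j)(12-j)!
= C(3,0)·12! - C(3,1)·11! + C(3,2)·10! - C(3,3)·9!
= 479001600 - 119750400 + 10886400 - 362880
= 369774720

369774720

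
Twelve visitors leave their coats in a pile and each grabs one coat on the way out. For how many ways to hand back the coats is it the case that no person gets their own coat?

176214841

Use !n = n·!(n-1) + (-1)^n.
!12 = 12·14684570 + 1 = 176214841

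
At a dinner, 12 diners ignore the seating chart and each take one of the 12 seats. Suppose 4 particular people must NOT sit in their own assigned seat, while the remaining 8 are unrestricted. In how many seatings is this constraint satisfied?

Let A_j be the event that the j-th constrained one is fixed. By inclusion-exclusion over the 4 events:
Σ_{j=0}^{4} (-1)^j C(4,j)(12-j)!
= C(4,0)·12! - C(4,1)·11! + C(4,2)·10! - C(4,3)·9! + C(4,4)·8!
= 479001600 - 159667200 + 21772800 - 1451520 + 40320
= 339696000

339696000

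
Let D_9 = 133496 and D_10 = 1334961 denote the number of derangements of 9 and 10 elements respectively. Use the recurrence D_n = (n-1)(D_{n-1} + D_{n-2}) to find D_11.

D_11 = (11-1)·(D_10 + D_9) = 10·(1334961 + 133496) = 10·1468457 = 14684570.

14684570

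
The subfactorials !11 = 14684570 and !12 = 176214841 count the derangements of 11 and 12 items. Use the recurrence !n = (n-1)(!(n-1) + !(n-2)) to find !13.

!13 = (13-1)·(!12 + !11) = 12·(176214841 + 14684570) = 12·190899411 = 2290792932.

2290792932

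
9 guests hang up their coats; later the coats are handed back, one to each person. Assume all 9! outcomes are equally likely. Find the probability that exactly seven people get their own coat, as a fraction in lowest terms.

1/10080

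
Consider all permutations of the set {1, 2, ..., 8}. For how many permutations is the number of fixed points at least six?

29

# with exactly i fixed is C(8,i)·!(8-i); sum over i=6..8:
  i=6: C(8,6)·!2 = 28·1 = 28
  i=7: C(8,7)·!1 = 8·0 = 0
  i=8: C(8,8)·!0 = 1·1 = 1
Total = 29.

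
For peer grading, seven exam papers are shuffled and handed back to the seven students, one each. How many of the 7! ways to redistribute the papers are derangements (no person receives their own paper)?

By inclusion-exclusion, !7 = Σ (-1)^k · 7!/k! for k=0..7
= 7! - 7!/1! + 7!/2! - 7!/3! + 7!/4! - 7!/5! + 7!/6! - 7!/7!
= 5040 - 5040 + 2520 - 840 + 210 - 42 + 7 - 1
= 1854

1854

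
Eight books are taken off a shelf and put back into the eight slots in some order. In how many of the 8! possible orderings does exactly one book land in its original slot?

14832

Choose which one of the 8 is fixed: C(8,1) = 8.
The remaining 7 must be deranged: !7 = 1854.
Total: 8 × 1854 = 14832.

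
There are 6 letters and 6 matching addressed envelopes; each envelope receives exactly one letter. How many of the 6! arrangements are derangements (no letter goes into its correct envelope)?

265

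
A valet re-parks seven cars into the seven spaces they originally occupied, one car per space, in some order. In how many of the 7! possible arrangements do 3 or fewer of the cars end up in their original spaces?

4948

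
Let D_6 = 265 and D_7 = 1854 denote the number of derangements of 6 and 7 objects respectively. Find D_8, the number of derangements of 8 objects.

14833

D_8 = (8-1)·(D_7 + D_6) = 7·(1854 + 265) = 7·2119 = 14833.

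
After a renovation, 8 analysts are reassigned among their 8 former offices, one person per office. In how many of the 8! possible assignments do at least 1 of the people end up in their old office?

Sum C(8,i)·!(8-i) for i = 1..8:
  i=1: C(8,1)·!7 = 8·1854 = 14832
  i=2: C(8,2)·!6 = 28·265 = 7420
  i=3: C(8,3)·!5 = 56·44 = 2464
  i=4: C(8,4)·!4 = 70·9 = 630
  i=5: C(8,5)·!3 = 56·2 = 112
  i=6: C(8,6)·!2 = 28·1 = 28
  i=7: C(8,7)·!1 = 8·0 = 0
  i=8: C(8,8)·!0 = 1·1 = 1
Total = 25487.

25487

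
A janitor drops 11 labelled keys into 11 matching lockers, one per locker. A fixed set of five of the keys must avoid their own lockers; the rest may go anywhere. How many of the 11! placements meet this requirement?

Inclusion-exclusion on the 5 forbidden self-matches:
Σ_{j=0}^{5} (-1)^j C(5,j)(11-j)!
= C(5,0)·11! - C(5,1)·10! + C(5,2)·9! - C(5,3)·8! + C(5,4)·7! - C(5,5)·6!
= 39916800 - 18144000 + 3628800 - 403200 + 25200 - 720
= 25022880

25022880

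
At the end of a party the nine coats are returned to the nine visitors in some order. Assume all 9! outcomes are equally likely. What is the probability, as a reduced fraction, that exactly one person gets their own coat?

2119/5760

Favorable outcomes: C(9,1)·!8 = 9·14833 = 133497.
Total outcomes: 9! = 362880.
Probability = 133497/362880 = 2119/5760.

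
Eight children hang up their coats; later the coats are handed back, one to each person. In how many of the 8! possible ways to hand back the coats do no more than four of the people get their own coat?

40179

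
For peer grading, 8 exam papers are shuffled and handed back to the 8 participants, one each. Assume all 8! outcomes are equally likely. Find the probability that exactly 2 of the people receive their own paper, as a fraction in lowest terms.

53/288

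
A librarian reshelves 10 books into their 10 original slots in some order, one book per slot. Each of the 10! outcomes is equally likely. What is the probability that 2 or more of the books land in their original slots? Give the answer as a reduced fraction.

Favorable outcomes: Σ_{i≥2} C(10,i)·!(10-i) = 45·14833 + 120·1854 + 210·265 + 252·44 + 210·9 + 120·2 + 45·1 + 10·0 + 1·1 = 958879.
Total outcomes: 10! = 3628800.
Probability = 958879/3628800 = 958879/3628800.

958879/3628800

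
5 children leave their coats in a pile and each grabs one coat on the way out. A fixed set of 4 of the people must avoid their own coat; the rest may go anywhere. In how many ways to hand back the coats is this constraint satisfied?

53

Inclusion-exclusion on the 4 forbidden self-matches:
Σ_{j=0}^{4} (-1)^j C(4,j)(5-j)!
= C(4,0)·5! - C(4,1)·4! + C(4,2)·3! - C(4,3)·2! + C(4,4)·1!
= 120 - 96 + 36 - 8 + 1
= 53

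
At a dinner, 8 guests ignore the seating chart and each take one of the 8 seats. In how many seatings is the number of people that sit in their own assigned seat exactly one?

Choose which one of the 8 is fixed: C(8,1) = 8.
The other 7 form a derangement: !7 = 1854.
Total: 8 × 1854 = 14832.

14832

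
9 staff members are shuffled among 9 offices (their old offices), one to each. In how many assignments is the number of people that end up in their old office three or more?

29143

# with exactly i fixed is C(9,i)·!(9-i); sum over i=3..9:
  i=3: C(9,3)·!6 = 84·265 = 22260
  i=4: C(9,4)·!5 = 126·44 = 5544
  i=5: C(9,5)·!4 = 126·9 = 1134
  i=6: C(9,6)·!3 = 84·2 = 168
  i=7: C(9,7)·!2 = 36·1 = 36
  i=8: C(9,8)·!1 = 9·0 = 0
  i=9: C(9,9)·!0 = 1·1 = 1
Total = 29143.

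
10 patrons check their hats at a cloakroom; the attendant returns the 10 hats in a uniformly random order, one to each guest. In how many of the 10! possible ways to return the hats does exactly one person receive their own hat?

1334960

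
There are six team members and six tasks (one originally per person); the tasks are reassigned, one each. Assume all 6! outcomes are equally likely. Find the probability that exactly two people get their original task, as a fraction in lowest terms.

Favorable outcomes: C(6,2)·!4 = 15·9 = 135.
Total outcomes: 6! = 720.
Probability = 135/720 = 3/16.

3/16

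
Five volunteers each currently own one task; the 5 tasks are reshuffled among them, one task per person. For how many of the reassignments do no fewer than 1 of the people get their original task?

76

Sum C(5,i)·!(5-i) for i = 1..5:
  i=1: C(5,1)·!4 = 5·9 = 45
  i=2: C(5,2)·!3 = 10·2 = 20
  i=3: C(5,3)·!2 = 10·1 = 10
  i=4: C(5,4)·!1 = 5·0 = 0
  i=5: C(5,5)·!0 = 1·1 = 1
Total = 76.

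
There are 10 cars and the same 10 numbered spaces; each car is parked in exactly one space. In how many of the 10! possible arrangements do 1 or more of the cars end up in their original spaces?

2293839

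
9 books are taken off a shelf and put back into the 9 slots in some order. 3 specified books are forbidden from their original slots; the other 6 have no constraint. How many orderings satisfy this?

256320

Inclusion-exclusion on the 3 forbidden self-matches:
Σ_{j=0}^{3} (-1)^j C(3,j)(9-j)!
= C(3,0)·9! - C(3,1)·8! + C(3,2)·7! - C(3,3)·6!
= 362880 - 120960 + 15120 - 720
= 256320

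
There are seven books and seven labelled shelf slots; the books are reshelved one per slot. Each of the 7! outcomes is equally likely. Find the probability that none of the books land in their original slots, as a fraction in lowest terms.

Favorable outcomes: !7 = 1854.
Total outcomes: 7! = 5040.
Probability = 1854/5040 = 103/280.

103/280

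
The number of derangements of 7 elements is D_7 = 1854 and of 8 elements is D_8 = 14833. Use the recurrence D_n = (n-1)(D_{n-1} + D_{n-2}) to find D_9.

133496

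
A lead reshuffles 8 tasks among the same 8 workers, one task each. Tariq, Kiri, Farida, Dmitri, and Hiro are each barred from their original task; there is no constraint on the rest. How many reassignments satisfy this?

Let A_j be the event that the j-th constrained one is fixed. By inclusion-exclusion over the 5 events:
Σ_{j=0}^{5} (-1)^j C(5,j)(8-j)!
= C(5,0)·8! - C(5,1)·7! + C(5,2)·6! - C(5,3)·5! + C(5,4)·4! - C(5,5)·3!
= 40320 - 25200 + 7200 - 1200 + 120 - 6
= 21234

21234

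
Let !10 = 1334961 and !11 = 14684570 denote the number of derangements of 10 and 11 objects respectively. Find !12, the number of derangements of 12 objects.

!12 = (12-1)·(!11 + !10) = 11·(14684570 + 1334961) = 11·16019531 = 176214841.

176214841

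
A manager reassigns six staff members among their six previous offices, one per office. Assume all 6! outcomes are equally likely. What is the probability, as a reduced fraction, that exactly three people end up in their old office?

1/18

Favorable outcomes: C(6,3)·!3 = 20·2 = 40.
Total outcomes: 6! = 720.
Probability = 40/720 = 1/18.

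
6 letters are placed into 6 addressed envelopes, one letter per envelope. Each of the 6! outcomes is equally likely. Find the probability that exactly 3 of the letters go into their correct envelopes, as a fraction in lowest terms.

Favorable outcomes: C(6,3)·!3 = 20·2 = 40.
Total outcomes: 6! = 720.
Probability = 40/720 = 1/18.

1/18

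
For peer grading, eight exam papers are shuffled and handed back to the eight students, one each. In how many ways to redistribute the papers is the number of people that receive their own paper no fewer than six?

29

# with exactly i fixed is C(8,i)·!(8-i); sum over i=6..8:
  i=6: C(8,6)·!2 = 28·1 = 28
  i=7: C(8,7)·!1 = 8·0 = 0
  i=8: C(8,8)·!0 = 1·1 = 1
Total = 29.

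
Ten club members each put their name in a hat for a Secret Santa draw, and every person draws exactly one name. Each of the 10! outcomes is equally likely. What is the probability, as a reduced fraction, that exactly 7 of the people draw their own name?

Favorable outcomes: C(10,7)·!3 = 120·2 = 240.
Total outcomes: 10! = 3628800.
Probability = 240/3628800 = 1/15120.

1/15120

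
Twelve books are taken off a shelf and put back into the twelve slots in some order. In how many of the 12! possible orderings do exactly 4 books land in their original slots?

7342335

Choose which 4 of the 12 are fixed: C(12,4) = 495.
The other 8 form a derangement: !8 = 14833.
Total: 495 × 14833 = 7342335.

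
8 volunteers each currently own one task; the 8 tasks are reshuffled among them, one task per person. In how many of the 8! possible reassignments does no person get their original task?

The number of derangements of 8 is !8 = Σ_{k=0}^{8} (-1)^k·8!/k!
= 8! - 8!/1! + 8!/2! - 8!/3! + 8!/4! - 8!/5! + 8!/6! - 8!/7! + 8!/8!
= 40320 - 40320 + 20160 - 6720 + 1680 - 336 + 56 - 8 + 1
= 14833

14833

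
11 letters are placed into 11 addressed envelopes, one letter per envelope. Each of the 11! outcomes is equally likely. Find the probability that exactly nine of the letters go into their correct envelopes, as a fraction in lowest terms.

1/725760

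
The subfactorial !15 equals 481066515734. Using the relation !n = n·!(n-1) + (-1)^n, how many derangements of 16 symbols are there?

7697064251745

!16 = 16·481066515734 + 1 = 7697064251745.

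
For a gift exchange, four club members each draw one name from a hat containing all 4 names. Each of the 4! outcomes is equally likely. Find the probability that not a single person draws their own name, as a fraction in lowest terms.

3/8

Favorable outcomes: !4 = 9.
Total outcomes: 4! = 24.
Probability = 9/24 = 3/8.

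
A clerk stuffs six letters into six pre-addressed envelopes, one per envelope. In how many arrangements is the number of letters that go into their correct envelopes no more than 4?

# with exactly i fixed is C(6,i)·!(6-i); sum over i=0..4:
  i=0: C(6,0)·!6 = 1·265 = 265
  i=1: C(6,1)·!5 = 6·44 = 264
  i=2: C(6,2)·!4 = 15·9 = 135
  i=3: C(6,3)·!3 = 20·2 = 40
  i=4: C(6,4)·!2 = 15·1 = 15
Total = 719.

719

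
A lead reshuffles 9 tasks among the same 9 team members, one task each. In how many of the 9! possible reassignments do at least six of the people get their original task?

# with exactly i fixed is C(9,i)·!(9-i); sum over i=6..9:
  i=6: C(9,6)·!3 = 84·2 = 168
  i=7: C(9,7)·!2 = 36·1 = 36
  i=8: C(9,8)·!1 = 9·0 = 0
  i=9: C(9,9)·!0 = 1·1 = 1
Total = 205.

205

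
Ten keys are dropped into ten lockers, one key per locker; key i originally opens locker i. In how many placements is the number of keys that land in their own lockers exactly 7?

240

Pick the 7 fixed positions: C(10,7) = 120 ways.
The remaining 3 must be deranged: !3 = 2.
Total: 120 × 2 = 240.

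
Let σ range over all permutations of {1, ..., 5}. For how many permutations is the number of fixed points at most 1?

89

# with exactly i fixed is C(5,i)·!(5-i); sum over i=0..1:
  i=0: C(5,0)·!5 = 1·44 = 44
  i=1: C(5,1)·!4 = 5·9 = 45
Total = 89.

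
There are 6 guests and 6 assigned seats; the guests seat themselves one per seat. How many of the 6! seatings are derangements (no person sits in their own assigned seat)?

265

The subfactorial !6 = [6!/e] (nearest integer).
6! = 720, and 720/e ≈ 264.87, so !6 = 265.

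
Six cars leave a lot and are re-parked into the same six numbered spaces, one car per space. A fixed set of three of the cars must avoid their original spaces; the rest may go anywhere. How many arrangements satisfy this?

Let A_j be the event that the j-th constrained one is fixed. By inclusion-exclusion over the 3 events:
Σ_{j=0}^{3} (-1)^j C(3,j)(6-j)!
= C(3,0)·6! - C(3,1)·5! + C(3,2)·4! - C(3,3)·3!
= 720 - 360 + 72 - 6
= 426

426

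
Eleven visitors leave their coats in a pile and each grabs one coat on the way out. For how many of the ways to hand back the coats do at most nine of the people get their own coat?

39916799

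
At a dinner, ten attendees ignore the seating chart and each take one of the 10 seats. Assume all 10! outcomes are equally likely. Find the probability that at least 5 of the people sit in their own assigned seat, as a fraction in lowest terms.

829/226800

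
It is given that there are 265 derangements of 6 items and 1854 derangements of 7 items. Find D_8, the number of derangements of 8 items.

14833

D_8 = (8-1)·(D_7 + D_6) = 7·(1854 + 265) = 7·2119 = 14833.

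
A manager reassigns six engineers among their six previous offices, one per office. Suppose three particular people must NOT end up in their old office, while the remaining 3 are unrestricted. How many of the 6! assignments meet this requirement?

Let A_j be the event that the j-th constrained one is fixed. By inclusion-exclusion over the 3 events:
Σ_{j=0}^{3} (-1)^j C(3,j)(6-j)!
= C(3,0)·6! - C(3,1)·5! + C(3,2)·4! - C(3,3)·3!
= 720 - 360 + 72 - 6
= 426

426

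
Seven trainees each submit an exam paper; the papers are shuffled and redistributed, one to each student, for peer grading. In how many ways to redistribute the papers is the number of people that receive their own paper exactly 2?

Choose which 2 of the 7 are fixed: C(7,2) = 21.
The remaining 5 must be deranged: !5 = 44.
Total: 21 × 44 = 924.

924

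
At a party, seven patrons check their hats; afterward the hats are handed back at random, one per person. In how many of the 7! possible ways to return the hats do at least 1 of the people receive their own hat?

3186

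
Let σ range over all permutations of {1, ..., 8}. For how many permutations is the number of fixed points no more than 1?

29665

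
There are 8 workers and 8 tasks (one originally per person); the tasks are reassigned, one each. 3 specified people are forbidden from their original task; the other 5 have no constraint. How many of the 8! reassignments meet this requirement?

Inclusion-exclusion on the 3 forbidden self-matches:
Σ_{j=0}^{3} (-1)^j C(3,j)(8-j)!
= C(3,0)·8! - C(3,1)·7! + C(3,2)·6! - C(3,3)·5!
= 40320 - 15120 + 2160 - 120
= 27240

27240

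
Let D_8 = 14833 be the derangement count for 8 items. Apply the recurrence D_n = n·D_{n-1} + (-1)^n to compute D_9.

D_9 = 9·14833 - 1 = 133496.

133496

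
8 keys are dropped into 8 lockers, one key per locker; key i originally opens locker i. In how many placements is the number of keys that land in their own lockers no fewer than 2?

10655

# with exactly i fixed is C(8,i)·!(8-i); sum over i=2..8:
  i=2: C(8,2)·!6 = 28·265 = 7420
  i=3: C(8,3)·!5 = 56·44 = 2464
  i=4: C(8,4)·!4 = 70·9 = 630
  i=5: C(8,5)·!3 = 56·2 = 112
  i=6: C(8,6)·!2 = 28·1 = 28
  i=7: C(8,7)·!1 = 8·0 = 0
  i=8: C(8,8)·!0 = 1·1 = 1
Total = 10655.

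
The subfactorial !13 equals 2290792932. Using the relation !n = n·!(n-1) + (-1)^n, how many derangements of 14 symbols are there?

32071101049

!14 = 14·2290792932 + 1 = 32071101049.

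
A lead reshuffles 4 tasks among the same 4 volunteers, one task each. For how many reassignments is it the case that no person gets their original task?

9

The subfactorial !4 = [4!/e] (nearest integer).
4! = 24, and 24/e ≈ 8.83, so !4 = 9.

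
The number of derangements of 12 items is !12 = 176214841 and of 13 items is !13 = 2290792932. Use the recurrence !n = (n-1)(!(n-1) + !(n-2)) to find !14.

!14 = (14-1)·(!13 + !12) = 13·(2290792932 + 176214841) = 13·2467007773 = 32071101049.

32071101049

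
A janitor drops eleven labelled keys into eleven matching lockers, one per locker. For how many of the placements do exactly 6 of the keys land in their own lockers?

20328

Pick the 6 fixed positions: C(11,6) = 462 ways.
The other 5 form a derangement: !5 = 44.
Total: 462 × 44 = 20328.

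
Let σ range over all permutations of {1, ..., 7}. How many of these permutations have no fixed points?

Recurrence: !7 = 7·!6 + (-1)^7.
!7 = 7·265 - 1 = 1854

1854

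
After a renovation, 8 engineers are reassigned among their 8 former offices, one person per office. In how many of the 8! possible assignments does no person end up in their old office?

14833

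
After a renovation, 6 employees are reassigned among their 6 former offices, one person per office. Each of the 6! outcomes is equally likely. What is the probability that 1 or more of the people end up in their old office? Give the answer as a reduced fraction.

91/144

Favorable outcomes: Σ_{i≥1} C(6,i)·!(6-i) = 6·44 + 15·9 + 20·2 + 15·1 + 6·0 + 1·1 = 455.
Total outcomes: 6! = 720.
Probability = 455/720 = 91/144.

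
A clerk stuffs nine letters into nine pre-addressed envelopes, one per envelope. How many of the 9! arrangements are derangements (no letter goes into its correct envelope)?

The subfactorial !9 = [9!/e] (nearest integer).
9! = 362880, and 362880/e ≈ 133496.09, so !9 = 133496.

133496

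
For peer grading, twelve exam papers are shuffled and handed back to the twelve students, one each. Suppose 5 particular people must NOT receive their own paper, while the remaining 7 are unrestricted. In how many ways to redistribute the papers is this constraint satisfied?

Inclusion-exclusion on the 5 forbidden self-matches:
Σ_{j=0}^{5} (-1)^j C(5,j)(12-j)!
= C(5,0)·12! - C(5,1)·11! + C(5,2)·10! - C(5,3)·9! + C(5,4)·8! - C(5,5)·7!
= 479001600 - 199584000 + 36288000 - 3628800 + 201600 - 5040
= 312273360

312273360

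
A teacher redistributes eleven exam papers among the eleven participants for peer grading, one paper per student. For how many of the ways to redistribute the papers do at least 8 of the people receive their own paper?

# with exactly i fixed is C(11,i)·!(11-i); sum over i=8..11:
  i=8: C(11,8)·!3 = 165·2 = 330
  i=9: C(11,9)·!2 = 55·1 = 55
  i=10: C(11,10)·!1 = 11·0 = 0
  i=11: C(11,11)·!0 = 1·1 = 1
Total = 386.

386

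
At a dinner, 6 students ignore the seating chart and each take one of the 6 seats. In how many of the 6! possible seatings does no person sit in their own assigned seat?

265

!6 = 6! · Σ_{k=0}^{6} (-1)^k/k!
= 6! - 6!/1! + 6!/2! - 6!/3! + 6!/4! - 6!/5! + 6!/6!
= 720 - 720 + 360 - 120 + 30 - 6 + 1
= 265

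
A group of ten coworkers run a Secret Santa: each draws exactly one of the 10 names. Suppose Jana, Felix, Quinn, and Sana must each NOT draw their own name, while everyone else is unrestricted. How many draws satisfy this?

2399760

Let A_j be the event that the j-th constrained one is fixed. By inclusion-exclusion over the 4 events:
Σ_{j=0}^{4} (-1)^j C(4,j)(10-j)!
= C(4,0)·10! - C(4,1)·9! + C(4,2)·8! - C(4,3)·7! + C(4,4)·6!
= 3628800 - 1451520 + 241920 - 20160 + 720
= 2399760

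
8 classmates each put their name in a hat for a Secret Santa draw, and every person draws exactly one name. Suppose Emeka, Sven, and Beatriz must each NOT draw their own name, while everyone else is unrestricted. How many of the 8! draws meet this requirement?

27240

Let A_j be the event that the j-th constrained one is fixed. By inclusion-exclusion over the 3 events:
Σ_{j=0}^{3} (-1)^j C(3,j)(8-j)!
= C(3,0)·8! - C(3,1)·7! + C(3,2)·6! - C(3,3)·5!
= 40320 - 15120 + 2160 - 120
= 27240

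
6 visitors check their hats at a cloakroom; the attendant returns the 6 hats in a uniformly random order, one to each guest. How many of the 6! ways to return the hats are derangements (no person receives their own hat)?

265

The subfactorial !6 = [6!/e] (nearest integer).
6! = 720, and 720/e ≈ 264.87, so !6 = 265.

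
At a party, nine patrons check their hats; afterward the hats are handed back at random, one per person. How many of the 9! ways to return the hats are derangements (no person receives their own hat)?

Use !n = n·!(n-1) + (-1)^n.
!9 = 9·14833 - 1 = 133496

133496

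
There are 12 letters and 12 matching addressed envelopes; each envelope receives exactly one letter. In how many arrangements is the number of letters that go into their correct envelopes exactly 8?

4455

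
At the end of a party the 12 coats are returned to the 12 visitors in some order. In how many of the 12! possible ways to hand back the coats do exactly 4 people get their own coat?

7342335

Choose which 4 of the 12 are fixed: C(12,4) = 495.
The other 8 form a derangement: !8 = 14833.
Total: 495 × 14833 = 7342335.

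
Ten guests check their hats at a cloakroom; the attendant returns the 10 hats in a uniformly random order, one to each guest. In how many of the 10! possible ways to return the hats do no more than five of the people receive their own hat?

Sum C(10,i)·!(10-i) for i = 0..5:
  i=0: C(10,0)·!10 = 1·1334961 = 1334961
  i=1: C(10,1)·!9 = 10·133496 = 1334960
  i=2: C(10,2)·!8 = 45·14833 = 667485
  i=3: C(10,3)·!7 = 120·1854 = 222480
  i=4: C(10,4)·!6 = 210·265 = 55650
  i=5: C(10,5)·!5 = 252·44 = 11088
Total = 3626624.

3626624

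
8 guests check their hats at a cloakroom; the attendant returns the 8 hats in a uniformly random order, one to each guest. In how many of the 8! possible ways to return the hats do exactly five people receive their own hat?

Pick the 5 fixed positions: C(8,5) = 56 ways.
The other 3 form a derangement: !3 = 2.
Total: 56 × 2 = 112.

112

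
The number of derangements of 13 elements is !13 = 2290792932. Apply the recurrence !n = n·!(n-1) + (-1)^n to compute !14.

32071101049

!14 = 14·2290792932 + 1 = 32071101049.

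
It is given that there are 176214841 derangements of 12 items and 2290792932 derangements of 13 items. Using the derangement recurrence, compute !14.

!14 = (14-1)·(!13 + !12) = 13·(2290792932 + 176214841) = 13·2467007773 = 32071101049.

32071101049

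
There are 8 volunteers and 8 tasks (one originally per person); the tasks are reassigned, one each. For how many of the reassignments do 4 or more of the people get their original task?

771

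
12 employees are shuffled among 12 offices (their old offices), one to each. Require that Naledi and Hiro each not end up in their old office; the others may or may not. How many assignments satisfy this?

Let A_j be the event that the j-th constrained one is fixed. By inclusion-exclusion over the 2 events:
Σ_{j=0}^{2} (-1)^j C(2,j)(12-j)!
= C(2,0)·12! - C(2,1)·11! + C(2,2)·10!
= 479001600 - 79833600 + 3628800
= 402796800

402796800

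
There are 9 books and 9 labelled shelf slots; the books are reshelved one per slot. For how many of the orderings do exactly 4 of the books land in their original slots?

Choose which 4 of the 9 are fixed: C(9,4) = 126.
The remaining 5 must be deranged: !5 = 44.
Total: 126 × 44 = 5544.

5544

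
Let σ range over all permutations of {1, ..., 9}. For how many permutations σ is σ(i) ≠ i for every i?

The subfactorial !9 = [9!/e] (nearest integer).
9! = 362880, and 362880/e ≈ 133496.09, so !9 = 133496.

133496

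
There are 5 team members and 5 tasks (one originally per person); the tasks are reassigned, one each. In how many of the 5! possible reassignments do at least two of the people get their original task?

31

Sum C(5,i)·!(5-i) for i = 2..5:
  i=2: C(5,2)·!3 = 10·2 = 20
  i=3: C(5,3)·!2 = 10·1 = 10
  i=4: C(5,4)·!1 = 5·0 = 0
  i=5: C(5,5)·!0 = 1·1 = 1
Total = 31.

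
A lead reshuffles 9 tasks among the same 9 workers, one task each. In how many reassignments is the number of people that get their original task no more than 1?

266993

# with exactly i fixed is C(9,i)·!(9-i); sum over i=0..1:
  i=0: C(9,0)·!9 = 1·133496 = 133496
  i=1: C(9,1)·!8 = 9·14833 = 133497
Total = 266993.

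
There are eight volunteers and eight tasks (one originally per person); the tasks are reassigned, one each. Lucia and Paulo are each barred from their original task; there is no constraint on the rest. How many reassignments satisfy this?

Let A_j be the event that the j-th constrained one is fixed. By inclusion-exclusion over the 2 events:
Σ_{j=0}^{2} (-1)^j C(2,j)(8-j)!
= C(2,0)·8! - C(2,1)·7! + C(2,2)·6!
= 40320 - 10080 + 720
= 30960

30960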